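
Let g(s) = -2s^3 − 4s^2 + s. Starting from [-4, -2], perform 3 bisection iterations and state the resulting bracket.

[-2.25, -2]

m = -3, g(m) = 15 (+); new bracket [-3, -2]
m = -2.5, g(m) = 3.75 (+); new bracket [-2.5, -2]
m = -2.25, g(m) = 0.28125 (+); new bracket [-2.25, -2]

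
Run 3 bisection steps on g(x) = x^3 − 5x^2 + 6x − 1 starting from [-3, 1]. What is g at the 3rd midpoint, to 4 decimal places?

midpoint -1: g = -13 < 0 → [-1, 1]
midpoint 0: g = -1 < 0 → [0, 1]
midpoint 0.5: g = 0.875 > 0 → [0, 0.5]

0.8750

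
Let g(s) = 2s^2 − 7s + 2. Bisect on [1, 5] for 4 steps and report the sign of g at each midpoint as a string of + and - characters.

g(3) = -1 < 0, so the root lies in [3, 5]
g(4) = 6 > 0, so the root lies in [3, 4]
g(3.5) = 2 > 0, so the root lies in [3, 3.5]
g(3.25) = 0.375 > 0, so the root lies in [3, 3.25]

-+++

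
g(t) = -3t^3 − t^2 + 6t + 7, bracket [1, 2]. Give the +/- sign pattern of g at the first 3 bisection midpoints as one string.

g(1.5) = 3.625 > 0, so the root lies in [1.5, 2]
g(1.75) = -1.640625 < 0, so the root lies in [1.5, 1.75]
g(1.625) = 1.236328 > 0, so the root lies in [1.625, 1.75]

+-+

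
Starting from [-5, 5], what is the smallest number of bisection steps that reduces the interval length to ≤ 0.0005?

15

Width after n steps is 10/2^n. Need 2^n ≥ 10/0.0005 = 20000.
2^14 = 16384 < 20000 ≤ 2^15 = 32768, so n = 15.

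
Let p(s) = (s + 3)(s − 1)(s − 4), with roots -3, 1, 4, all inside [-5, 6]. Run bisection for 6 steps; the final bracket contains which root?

-3

s = 0.5 gives p = 6.125, positive; keep [-5, 0.5]
s = -2.25 gives p = 15.234375, positive; keep [-5, -2.25]
s = -3.625 gives p = -22.041016, negative; keep [-3.625, -2.25]
s = -2.9375 gives p = 1.7073, positive; keep [-3.625, -2.9375]
s = -3.28125 gives p = -8.7674, negative; keep [-3.28125, -2.9375]
s = -3.109375 gives p = -3.1954, negative; keep [-3.109375, -2.9375]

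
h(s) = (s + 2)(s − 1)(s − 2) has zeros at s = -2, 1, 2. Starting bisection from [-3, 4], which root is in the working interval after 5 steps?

midpoint 0.5: h = 1.875 > 0 → [-3, 0.5]
midpoint -1.25: h = 5.484375 > 0 → [-3, -1.25]
midpoint -2.125: h = -1.611328 < 0 → [-2.125, -1.25]
midpoint -1.6875: h = 3.0969 > 0 → [-2.125, -1.6875]
midpoint -1.90625: h = 1.0643 > 0 → [-2.125, -1.90625]

-2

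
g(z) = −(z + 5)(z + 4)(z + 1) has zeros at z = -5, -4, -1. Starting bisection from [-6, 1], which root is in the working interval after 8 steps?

-1

m = -2.5, g(m) = 5.625 (+); new bracket [-2.5, 1]
m = -0.75, g(m) = -3.453125 (−); new bracket [-2.5, -0.75]
m = -1.625, g(m) = 5.009766 (+); new bracket [-1.625, -0.75]
m = -1.1875, g(m) = 2.0105 (+); new bracket [-1.1875, -0.75]
m = -0.96875, g(m) = -0.3819 (−); new bracket [-1.1875, -0.96875]
m = -1.078125, g(m) = 0.8953 (+); new bracket [-1.078125, -0.96875]
m = -1.0234375, g(m) = 0.2774 (+); new bracket [-1.0234375, -0.96875]
m = -0.99609375, g(m) = -0.047 (−); new bracket [-1.0234375, -0.99609375]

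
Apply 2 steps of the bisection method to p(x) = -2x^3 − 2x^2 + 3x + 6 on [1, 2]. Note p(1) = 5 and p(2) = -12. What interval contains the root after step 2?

[1.25, 1.5]

midpoint 1.5: p = -0.75 < 0 → [1, 1.5]
midpoint 1.25: p = 2.71875 > 0 → [1.25, 1.5]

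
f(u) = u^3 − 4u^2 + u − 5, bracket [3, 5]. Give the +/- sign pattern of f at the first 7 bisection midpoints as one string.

midpoint 4: f = -1 < 0 → [4, 5]
midpoint 4.5: f = 9.625 > 0 → [4, 4.5]
midpoint 4.25: f = 3.765625 > 0 → [4, 4.25]
midpoint 4.125: f = 1.252 > 0 → [4, 4.125]
midpoint 4.0625: f = 0.094 > 0 → [4, 4.0625]
midpoint 4.03125: f = -0.4609 < 0 → [4.03125, 4.0625]
midpoint 4.046875: f = -0.1854 < 0 → [4.046875, 4.0625]

-++++--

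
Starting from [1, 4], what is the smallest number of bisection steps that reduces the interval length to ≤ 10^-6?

Width after n steps is 3/2^n. Need 2^n ≥ 3/10^-6 = 3000000.
2^21 = 2097152 < 3000000 ≤ 2^22 = 4194304, so n = 22.

22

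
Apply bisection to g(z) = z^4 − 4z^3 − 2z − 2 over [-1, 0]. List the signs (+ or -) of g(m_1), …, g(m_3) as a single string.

-++

m = -0.5, g(m) = -0.4375 (−); new bracket [-1, -0.5]
m = -0.75, g(m) = 1.503906 (+); new bracket [-0.75, -0.5]
m = -0.625, g(m) = 0.37915 (+); new bracket [-0.625, -0.5]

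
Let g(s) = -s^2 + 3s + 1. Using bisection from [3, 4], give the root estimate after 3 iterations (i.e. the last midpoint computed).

3.375

s = 3.5 gives g = -0.75, negative; keep [3, 3.5]
s = 3.25 gives g = 0.1875, positive; keep [3.25, 3.5]
s = 3.375 gives g = -0.265625, negative; keep [3.25, 3.375]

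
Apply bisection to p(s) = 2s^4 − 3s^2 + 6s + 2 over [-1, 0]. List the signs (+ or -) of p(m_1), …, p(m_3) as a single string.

-+-

s = -0.5 gives p = -1.625, negative; keep [-0.5, 0]
s = -0.25 gives p = 0.320312, positive; keep [-0.5, -0.25]
s = -0.375 gives p = -0.632324, negative; keep [-0.375, -0.25]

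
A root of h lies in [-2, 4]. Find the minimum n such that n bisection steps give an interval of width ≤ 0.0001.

Width after n steps is 6/2^n. Need 2^n ≥ 6/0.0001 = 60000.
2^15 = 32768 < 60000 ≤ 2^16 = 65536, so n = 16.

16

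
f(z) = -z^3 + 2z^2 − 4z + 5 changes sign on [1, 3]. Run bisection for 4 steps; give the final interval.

[1.5, 1.625]

m = 2, f(m) = -3 (−); new bracket [1, 2]
m = 1.5, f(m) = 0.125 (+); new bracket [1.5, 2]
m = 1.75, f(m) = -1.234375 (−); new bracket [1.5, 1.75]
m = 1.625, f(m) = -0.5098 (−); new bracket [1.5, 1.625]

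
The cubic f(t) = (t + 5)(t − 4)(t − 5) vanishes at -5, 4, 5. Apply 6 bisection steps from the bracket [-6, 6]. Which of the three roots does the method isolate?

t = 0 gives f = 100, positive; keep [-6, 0]
t = -3 gives f = 112, positive; keep [-6, -3]
t = -4.5 gives f = 40.375, positive; keep [-6, -4.5]
t = -5.25 gives f = -23.7031, negative; keep [-5.25, -4.5]
t = -4.875 gives f = 10.9551, positive; keep [-5.25, -4.875]
t = -5.0625 gives f = -5.6995, negative; keep [-5.0625, -4.875]

-5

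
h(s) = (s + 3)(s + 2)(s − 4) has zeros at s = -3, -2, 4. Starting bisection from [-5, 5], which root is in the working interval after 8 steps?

4

h(0) = -24 < 0, so the root lies in [0, 5]
h(2.5) = -37.125 < 0, so the root lies in [2.5, 5]
h(3.75) = -9.703125 < 0, so the root lies in [3.75, 5]
h(4.375) = 17.6309 > 0, so the root lies in [3.75, 4.375]
h(4.0625) = 2.676 > 0, so the root lies in [3.75, 4.0625]
h(3.90625) = -3.8241 < 0, so the root lies in [3.90625, 4.0625]
h(3.984375) = -0.6531 < 0, so the root lies in [3.984375, 4.0625]
h(4.0234375) = 0.9915 > 0, so the root lies in [3.984375, 4.0234375]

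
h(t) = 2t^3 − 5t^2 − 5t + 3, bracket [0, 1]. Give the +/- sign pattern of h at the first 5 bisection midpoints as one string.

-+++-

h(0.5) = -0.5 < 0, so the root lies in [0, 0.5]
h(0.25) = 1.46875 > 0, so the root lies in [0.25, 0.5]
h(0.375) = 0.527344 > 0, so the root lies in [0.375, 0.5]
h(0.4375) = 0.0229 > 0, so the root lies in [0.4375, 0.5]
h(0.46875) = -0.2364 < 0, so the root lies in [0.4375, 0.46875]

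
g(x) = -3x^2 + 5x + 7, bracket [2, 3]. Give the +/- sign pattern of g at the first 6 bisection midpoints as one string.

+--+--

g(2.5) = 0.75 > 0, so the root lies in [2.5, 3]
g(2.75) = -1.9375 < 0, so the root lies in [2.5, 2.75]
g(2.625) = -0.546875 < 0, so the root lies in [2.5, 2.625]
g(2.5625) = 0.1133 > 0, so the root lies in [2.5625, 2.625]
g(2.59375) = -0.2139 < 0, so the root lies in [2.5625, 2.59375]
g(2.578125) = -0.0496 < 0, so the root lies in [2.5625, 2.578125]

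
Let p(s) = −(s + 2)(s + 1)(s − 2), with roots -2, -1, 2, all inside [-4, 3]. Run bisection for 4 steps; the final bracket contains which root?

2

s = -0.5 gives p = 1.875, positive; keep [-0.5, 3]
s = 1.25 gives p = 5.484375, positive; keep [1.25, 3]
s = 2.125 gives p = -1.611328, negative; keep [1.25, 2.125]
s = 1.6875 gives p = 3.0969, positive; keep [1.6875, 2.125]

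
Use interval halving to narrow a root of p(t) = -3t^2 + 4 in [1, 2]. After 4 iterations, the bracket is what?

[1.125, 1.1875]

p(1.5) = -2.75 < 0, so the root lies in [1, 1.5]
p(1.25) = -0.6875 < 0, so the root lies in [1, 1.25]
p(1.125) = 0.203125 > 0, so the root lies in [1.125, 1.25]
p(1.1875) = -0.2305 < 0, so the root lies in [1.125, 1.1875]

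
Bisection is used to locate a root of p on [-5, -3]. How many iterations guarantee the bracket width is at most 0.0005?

Width after n steps is 2/2^n. Need 2^n ≥ 2/0.0005 = 4000.
2^11 = 2048 < 4000 ≤ 2^12 = 4096, so n = 12.

12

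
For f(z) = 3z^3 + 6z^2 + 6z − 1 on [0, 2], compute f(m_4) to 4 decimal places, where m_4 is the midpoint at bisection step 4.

z = 1 gives f = 14, positive; keep [0, 1]
z = 0.5 gives f = 3.875, positive; keep [0, 0.5]
z = 0.25 gives f = 0.921875, positive; keep [0, 0.25]
z = 0.125 gives f = -0.1504, negative; keep [0.125, 0.25]

-0.1504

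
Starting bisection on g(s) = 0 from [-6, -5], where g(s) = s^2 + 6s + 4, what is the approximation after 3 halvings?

-5.125

g(-5.5) = 1.25 > 0, so the root lies in [-5.5, -5]
g(-5.25) = 0.0625 > 0, so the root lies in [-5.25, -5]
g(-5.125) = -0.484375 < 0, so the root lies in [-5.25, -5.125]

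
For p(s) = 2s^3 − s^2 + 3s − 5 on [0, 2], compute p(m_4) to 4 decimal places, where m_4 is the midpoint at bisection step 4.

-0.0430

m = 1, p(m) = -1 (−); new bracket [1, 2]
m = 1.5, p(m) = 4 (+); new bracket [1, 1.5]
m = 1.25, p(m) = 1.09375 (+); new bracket [1, 1.25]
m = 1.125, p(m) = -0.043 (−); new bracket [1.125, 1.25]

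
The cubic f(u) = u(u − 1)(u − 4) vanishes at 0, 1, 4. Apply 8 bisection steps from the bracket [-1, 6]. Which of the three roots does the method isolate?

4

u = 2.5 gives f = -5.625, negative; keep [2.5, 6]
u = 4.25 gives f = 3.453125, positive; keep [2.5, 4.25]
u = 3.375 gives f = -5.009766, negative; keep [3.375, 4.25]
u = 3.8125 gives f = -2.0105, negative; keep [3.8125, 4.25]
u = 4.03125 gives f = 0.3819, positive; keep [3.8125, 4.03125]
u = 3.921875 gives f = -0.8953, negative; keep [3.921875, 4.03125]
u = 3.9765625 gives f = -0.2774, negative; keep [3.9765625, 4.03125]
u = 4.00390625 gives f = 0.047, positive; keep [3.9765625, 4.00390625]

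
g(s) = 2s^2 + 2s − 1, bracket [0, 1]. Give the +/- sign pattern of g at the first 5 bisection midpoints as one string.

g(0.5) = 0.5 > 0, so the root lies in [0, 0.5]
g(0.25) = -0.375 < 0, so the root lies in [0.25, 0.5]
g(0.375) = 0.03125 > 0, so the root lies in [0.25, 0.375]
g(0.3125) = -0.1797 < 0, so the root lies in [0.3125, 0.375]
g(0.34375) = -0.0762 < 0, so the root lies in [0.34375, 0.375]

+-+--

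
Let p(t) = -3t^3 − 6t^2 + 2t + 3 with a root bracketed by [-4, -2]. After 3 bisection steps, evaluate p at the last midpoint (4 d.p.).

t = -3 gives p = 24, positive; keep [-3, -2]
t = -2.5 gives p = 7.375, positive; keep [-2.5, -2]
t = -2.25 gives p = 2.296875, positive; keep [-2.25, -2]

2.2969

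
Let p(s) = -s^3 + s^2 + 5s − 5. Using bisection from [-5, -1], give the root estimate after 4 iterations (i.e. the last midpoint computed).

m = -3, p(m) = 16 (+); new bracket [-3, -1]
m = -2, p(m) = -3 (−); new bracket [-3, -2]
m = -2.5, p(m) = 4.375 (+); new bracket [-2.5, -2]
m = -2.25, p(m) = 0.2031 (+); new bracket [-2.25, -2]

-2.25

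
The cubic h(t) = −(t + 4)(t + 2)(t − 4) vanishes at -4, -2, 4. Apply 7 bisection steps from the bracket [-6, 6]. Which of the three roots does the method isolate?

midpoint 0: h = 32 > 0 → [0, 6]
midpoint 3: h = 35 > 0 → [3, 6]
midpoint 4.5: h = -27.625 < 0 → [3, 4.5]
midpoint 3.75: h = 11.1406 > 0 → [3.75, 4.5]
midpoint 4.125: h = -6.2207 < 0 → [3.75, 4.125]
midpoint 3.9375: h = 2.9456 > 0 → [3.9375, 4.125]
midpoint 4.03125: h = -1.5137 < 0 → [3.9375, 4.03125]

4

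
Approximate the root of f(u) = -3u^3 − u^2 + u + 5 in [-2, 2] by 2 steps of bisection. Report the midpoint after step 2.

u = 0 gives f = 5, positive; keep [0, 2]
u = 1 gives f = 2, positive; keep [1, 2]

1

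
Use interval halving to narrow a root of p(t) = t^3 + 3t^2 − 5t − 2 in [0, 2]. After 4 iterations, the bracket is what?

[1.375, 1.5]

m = 1, p(m) = -3 (−); new bracket [1, 2]
m = 1.5, p(m) = 0.625 (+); new bracket [1, 1.5]
m = 1.25, p(m) = -1.609375 (−); new bracket [1.25, 1.5]
m = 1.375, p(m) = -0.6035 (−); new bracket [1.375, 1.5]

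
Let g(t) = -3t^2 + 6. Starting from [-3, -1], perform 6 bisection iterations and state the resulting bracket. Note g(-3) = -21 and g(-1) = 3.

[-1.4375, -1.40625]

m = -2, g(m) = -6 (−); new bracket [-2, -1]
m = -1.5, g(m) = -0.75 (−); new bracket [-1.5, -1]
m = -1.25, g(m) = 1.3125 (+); new bracket [-1.5, -1.25]
m = -1.375, g(m) = 0.3281 (+); new bracket [-1.5, -1.375]
m = -1.4375, g(m) = -0.1992 (−); new bracket [-1.4375, -1.375]
m = -1.40625, g(m) = 0.0674 (+); new bracket [-1.4375, -1.40625]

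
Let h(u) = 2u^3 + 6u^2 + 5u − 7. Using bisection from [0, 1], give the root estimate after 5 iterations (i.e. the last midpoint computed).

u = 0.5 gives h = -2.75, negative; keep [0.5, 1]
u = 0.75 gives h = 0.96875, positive; keep [0.5, 0.75]
u = 0.625 gives h = -1.042969, negative; keep [0.625, 0.75]
u = 0.6875 gives h = -0.0767, negative; keep [0.6875, 0.75]
u = 0.71875 gives h = 0.436, positive; keep [0.6875, 0.71875]

0.71875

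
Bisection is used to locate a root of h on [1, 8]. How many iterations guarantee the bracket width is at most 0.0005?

14

Width after n steps is 7/2^n. Need 2^n ≥ 7/0.0005 = 14000.
2^13 = 8192 < 14000 ≤ 2^14 = 16384, so n = 14.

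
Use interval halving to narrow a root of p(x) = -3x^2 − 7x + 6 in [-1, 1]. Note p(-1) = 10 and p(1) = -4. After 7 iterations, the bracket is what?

[0.65625, 0.671875]

midpoint 0: p = 6 > 0 → [0, 1]
midpoint 0.5: p = 1.75 > 0 → [0.5, 1]
midpoint 0.75: p = -0.9375 < 0 → [0.5, 0.75]
midpoint 0.625: p = 0.4531 > 0 → [0.625, 0.75]
midpoint 0.6875: p = -0.2305 < 0 → [0.625, 0.6875]
midpoint 0.65625: p = 0.1143 > 0 → [0.65625, 0.6875]
midpoint 0.671875: p = -0.0574 < 0 → [0.65625, 0.671875]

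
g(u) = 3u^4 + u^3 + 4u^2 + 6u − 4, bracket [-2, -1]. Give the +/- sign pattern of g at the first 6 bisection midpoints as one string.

++----

midpoint -1.5: g = 7.8125 > 0 → [-1.5, -1]
midpoint -1.25: g = 0.121094 > 0 → [-1.25, -1]
midpoint -1.125: g = -2.305908 < 0 → [-1.25, -1.125]
midpoint -1.1875: g = -1.1933 < 0 → [-1.25, -1.1875]
midpoint -1.21875: g = -0.5626 < 0 → [-1.25, -1.21875]
midpoint -1.234375: g = -0.2275 < 0 → [-1.25, -1.234375]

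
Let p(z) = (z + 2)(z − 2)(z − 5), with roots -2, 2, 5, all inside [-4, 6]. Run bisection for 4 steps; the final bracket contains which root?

-2

p(1) = 12 > 0, so the root lies in [-4, 1]
p(-1.5) = 11.375 > 0, so the root lies in [-4, -1.5]
p(-2.75) = -27.609375 < 0, so the root lies in [-2.75, -1.5]
p(-2.125) = -3.6738 < 0, so the root lies in [-2.125, -1.5]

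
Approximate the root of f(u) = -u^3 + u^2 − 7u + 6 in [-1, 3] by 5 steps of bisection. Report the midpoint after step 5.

midpoint 1: f = -1 < 0 → [-1, 1]
midpoint 0: f = 6 > 0 → [0, 1]
midpoint 0.5: f = 2.625 > 0 → [0.5, 1]
midpoint 0.75: f = 0.8906 > 0 → [0.75, 1]
midpoint 0.875: f = -0.0293 < 0 → [0.75, 0.875]

0.875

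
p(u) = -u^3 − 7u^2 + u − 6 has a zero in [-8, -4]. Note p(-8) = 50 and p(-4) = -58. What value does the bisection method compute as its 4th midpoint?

midpoint -6: p = -48 < 0 → [-8, -6]
midpoint -7: p = -13 < 0 → [-8, -7]
midpoint -7.5: p = 14.625 > 0 → [-7.5, -7]
midpoint -7.25: p = -0.1094 < 0 → [-7.5, -7.25]

-7.25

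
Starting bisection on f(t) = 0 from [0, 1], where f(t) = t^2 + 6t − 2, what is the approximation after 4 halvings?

0.3125

m = 0.5, f(m) = 1.25 (+); new bracket [0, 0.5]
m = 0.25, f(m) = -0.4375 (−); new bracket [0.25, 0.5]
m = 0.375, f(m) = 0.390625 (+); new bracket [0.25, 0.375]
m = 0.3125, f(m) = -0.0273 (−); new bracket [0.3125, 0.375]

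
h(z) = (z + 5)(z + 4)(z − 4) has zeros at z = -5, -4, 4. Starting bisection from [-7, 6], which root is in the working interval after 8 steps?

4

m = -0.5, h(m) = -70.875 (−); new bracket [-0.5, 6]
m = 2.75, h(m) = -65.390625 (−); new bracket [2.75, 6]
m = 4.375, h(m) = 29.443359 (+); new bracket [2.75, 4.375]
m = 3.5625, h(m) = -28.3298 (−); new bracket [3.5625, 4.375]
m = 3.96875, h(m) = -2.2334 (−); new bracket [3.96875, 4.375]
m = 4.171875, h(m) = 12.8823 (+); new bracket [3.96875, 4.171875]
m = 4.0703125, h(m) = 5.1469 (+); new bracket [3.96875, 4.0703125]
m = 4.01953125, h(m) = 1.4127 (+); new bracket [3.96875, 4.01953125]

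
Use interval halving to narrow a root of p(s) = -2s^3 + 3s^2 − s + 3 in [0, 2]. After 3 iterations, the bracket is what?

p(1) = 3 > 0, so the root lies in [1, 2]
p(1.5) = 1.5 > 0, so the root lies in [1.5, 2]
p(1.75) = -0.28125 < 0, so the root lies in [1.5, 1.75]

[1.5, 1.75]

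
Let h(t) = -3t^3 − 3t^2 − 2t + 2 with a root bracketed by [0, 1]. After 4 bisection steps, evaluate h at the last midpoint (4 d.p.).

0.2996

h(0.5) = -0.125 < 0, so the root lies in [0, 0.5]
h(0.25) = 1.265625 > 0, so the root lies in [0.25, 0.5]
h(0.375) = 0.669922 > 0, so the root lies in [0.375, 0.5]
h(0.4375) = 0.2996 > 0, so the root lies in [0.4375, 0.5]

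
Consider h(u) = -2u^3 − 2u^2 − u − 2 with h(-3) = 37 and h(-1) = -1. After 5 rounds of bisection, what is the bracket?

m = -2, h(m) = 8 (+); new bracket [-2, -1]
m = -1.5, h(m) = 1.75 (+); new bracket [-1.5, -1]
m = -1.25, h(m) = 0.03125 (+); new bracket [-1.25, -1]
m = -1.125, h(m) = -0.5586 (−); new bracket [-1.25, -1.125]
m = -1.1875, h(m) = -0.2837 (−); new bracket [-1.25, -1.1875]

[-1.25, -1.1875]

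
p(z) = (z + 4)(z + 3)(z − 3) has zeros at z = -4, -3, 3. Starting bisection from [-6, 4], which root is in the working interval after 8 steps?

3

midpoint -1: p = -24 < 0 → [-1, 4]
midpoint 1.5: p = -37.125 < 0 → [1.5, 4]
midpoint 2.75: p = -9.703125 < 0 → [2.75, 4]
midpoint 3.375: p = 17.6309 > 0 → [2.75, 3.375]
midpoint 3.0625: p = 2.676 > 0 → [2.75, 3.0625]
midpoint 2.90625: p = -3.8241 < 0 → [2.90625, 3.0625]
midpoint 2.984375: p = -0.6531 < 0 → [2.984375, 3.0625]
midpoint 3.0234375: p = 0.9915 > 0 → [2.984375, 3.0234375]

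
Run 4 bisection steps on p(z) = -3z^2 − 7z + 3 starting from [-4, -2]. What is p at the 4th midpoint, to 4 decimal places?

0.7031

m = -3, p(m) = -3 (−); new bracket [-3, -2]
m = -2.5, p(m) = 1.75 (+); new bracket [-3, -2.5]
m = -2.75, p(m) = -0.4375 (−); new bracket [-2.75, -2.5]
m = -2.625, p(m) = 0.7031 (+); new bracket [-2.75, -2.625]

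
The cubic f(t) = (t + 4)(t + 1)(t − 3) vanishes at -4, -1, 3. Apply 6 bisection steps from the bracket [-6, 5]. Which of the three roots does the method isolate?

3

midpoint -0.5: f = -6.125 < 0 → [-0.5, 5]
midpoint 2.25: f = -15.234375 < 0 → [2.25, 5]
midpoint 3.625: f = 22.041016 > 0 → [2.25, 3.625]
midpoint 2.9375: f = -1.7073 < 0 → [2.9375, 3.625]
midpoint 3.28125: f = 8.7674 > 0 → [2.9375, 3.28125]
midpoint 3.109375: f = 3.1954 > 0 → [2.9375, 3.109375]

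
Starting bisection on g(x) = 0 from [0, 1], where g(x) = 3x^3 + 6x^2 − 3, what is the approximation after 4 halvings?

midpoint 0.5: g = -1.125 < 0 → [0.5, 1]
midpoint 0.75: g = 1.640625 > 0 → [0.5, 0.75]
midpoint 0.625: g = 0.076172 > 0 → [0.5, 0.625]
midpoint 0.5625: g = -0.5676 < 0 → [0.5625, 0.625]

0.5625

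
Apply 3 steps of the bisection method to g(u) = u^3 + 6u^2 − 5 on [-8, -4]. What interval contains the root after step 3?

midpoint -6: g = -5 < 0 → [-6, -4]
midpoint -5: g = 20 > 0 → [-6, -5]
midpoint -5.5: g = 10.125 > 0 → [-6, -5.5]

[-6, -5.5]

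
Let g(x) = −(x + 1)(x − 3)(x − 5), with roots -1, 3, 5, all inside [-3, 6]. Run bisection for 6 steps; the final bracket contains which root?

-1

x = 1.5 gives g = -13.125, negative; keep [-3, 1.5]
x = -0.75 gives g = -5.390625, negative; keep [-3, -0.75]
x = -1.875 gives g = 29.326172, positive; keep [-1.875, -0.75]
x = -1.3125 gives g = 8.5071, positive; keep [-1.3125, -0.75]
x = -1.03125 gives g = 0.7598, positive; keep [-1.03125, -0.75]
x = -0.890625 gives g = -2.5067, negative; keep [-1.03125, -0.890625]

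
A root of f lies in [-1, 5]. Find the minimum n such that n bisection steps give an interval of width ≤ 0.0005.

Width after n steps is 6/2^n. Need 2^n ≥ 6/0.0005 = 12000.
2^13 = 8192 < 12000 ≤ 2^14 = 16384, so n = 14.

14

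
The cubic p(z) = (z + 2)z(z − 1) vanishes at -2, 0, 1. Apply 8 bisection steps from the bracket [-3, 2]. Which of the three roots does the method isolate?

-2

m = -0.5, p(m) = 1.125 (+); new bracket [-3, -0.5]
m = -1.75, p(m) = 1.203125 (+); new bracket [-3, -1.75]
m = -2.375, p(m) = -3.005859 (−); new bracket [-2.375, -1.75]
m = -2.0625, p(m) = -0.3948 (−); new bracket [-2.0625, -1.75]
m = -1.90625, p(m) = 0.5194 (+); new bracket [-2.0625, -1.90625]
m = -1.984375, p(m) = 0.0925 (+); new bracket [-2.0625, -1.984375]
m = -2.0234375, p(m) = -0.1434 (−); new bracket [-2.0234375, -1.984375]
m = -2.00390625, p(m) = -0.0235 (−); new bracket [-2.00390625, -1.984375]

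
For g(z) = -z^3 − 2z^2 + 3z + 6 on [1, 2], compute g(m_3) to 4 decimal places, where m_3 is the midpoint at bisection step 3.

m = 1.5, g(m) = 2.625 (+); new bracket [1.5, 2]
m = 1.75, g(m) = -0.234375 (−); new bracket [1.5, 1.75]
m = 1.625, g(m) = 1.302734 (+); new bracket [1.625, 1.75]

1.3027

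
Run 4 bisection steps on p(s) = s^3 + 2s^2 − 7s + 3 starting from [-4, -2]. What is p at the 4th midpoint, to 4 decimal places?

1.9707

midpoint -3: p = 15 > 0 → [-4, -3]
midpoint -3.5: p = 9.125 > 0 → [-4, -3.5]
midpoint -3.75: p = 4.640625 > 0 → [-4, -3.75]
midpoint -3.875: p = 1.9707 > 0 → [-4, -3.875]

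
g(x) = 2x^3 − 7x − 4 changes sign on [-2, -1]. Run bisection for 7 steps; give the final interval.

m = -1.5, g(m) = -0.25 (−); new bracket [-1.5, -1]
m = -1.25, g(m) = 0.84375 (+); new bracket [-1.5, -1.25]
m = -1.375, g(m) = 0.425781 (+); new bracket [-1.5, -1.375]
m = -1.4375, g(m) = 0.1216 (+); new bracket [-1.5, -1.4375]
m = -1.46875, g(m) = -0.0556 (−); new bracket [-1.46875, -1.4375]
m = -1.453125, g(m) = 0.0351 (+); new bracket [-1.46875, -1.453125]
m = -1.4609375, g(m) = -0.0097 (−); new bracket [-1.4609375, -1.453125]

[-1.4609375, -1.453125]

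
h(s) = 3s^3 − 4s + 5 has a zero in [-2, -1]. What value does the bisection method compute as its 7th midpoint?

-1.5546875

midpoint -1.5: h = 0.875 > 0 → [-2, -1.5]
midpoint -1.75: h = -4.078125 < 0 → [-1.75, -1.5]
midpoint -1.625: h = -1.373047 < 0 → [-1.625, -1.5]
midpoint -1.5625: h = -0.1941 < 0 → [-1.5625, -1.5]
midpoint -1.53125: h = 0.3539 > 0 → [-1.5625, -1.53125]
midpoint -1.546875: h = 0.0833 > 0 → [-1.5625, -1.546875]
midpoint -1.5546875: h = -0.0545 < 0 → [-1.5546875, -1.546875]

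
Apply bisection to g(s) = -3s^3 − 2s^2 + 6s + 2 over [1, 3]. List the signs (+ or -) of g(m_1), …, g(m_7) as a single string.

s = 2 gives g = -18, negative; keep [1, 2]
s = 1.5 gives g = -3.625, negative; keep [1, 1.5]
s = 1.25 gives g = 0.515625, positive; keep [1.25, 1.5]
s = 1.375 gives g = -1.3301, negative; keep [1.25, 1.375]
s = 1.3125 gives g = -0.3533, negative; keep [1.25, 1.3125]
s = 1.28125 gives g = 0.0944, positive; keep [1.28125, 1.3125]
s = 1.296875 gives g = -0.1261, negative; keep [1.28125, 1.296875]

--+--+-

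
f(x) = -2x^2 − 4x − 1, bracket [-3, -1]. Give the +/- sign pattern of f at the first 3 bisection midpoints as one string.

x = -2 gives f = -1, negative; keep [-2, -1]
x = -1.5 gives f = 0.5, positive; keep [-2, -1.5]
x = -1.75 gives f = -0.125, negative; keep [-1.75, -1.5]

-+-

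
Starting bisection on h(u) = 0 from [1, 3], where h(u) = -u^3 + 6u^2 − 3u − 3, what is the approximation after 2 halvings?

1.5

midpoint 2: h = 7 > 0 → [1, 2]
midpoint 1.5: h = 2.625 > 0 → [1, 1.5]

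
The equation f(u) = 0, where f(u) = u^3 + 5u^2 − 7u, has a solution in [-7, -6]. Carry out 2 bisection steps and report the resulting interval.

midpoint -6.5: f = -17.875 < 0 → [-6.5, -6]
midpoint -6.25: f = -5.078125 < 0 → [-6.25, -6]

[-6.25, -6]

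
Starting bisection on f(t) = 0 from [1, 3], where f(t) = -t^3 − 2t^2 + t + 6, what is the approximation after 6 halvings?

1.46875

t = 2 gives f = -8, negative; keep [1, 2]
t = 1.5 gives f = -0.375, negative; keep [1, 1.5]
t = 1.25 gives f = 2.171875, positive; keep [1.25, 1.5]
t = 1.375 gives f = 0.9941, positive; keep [1.375, 1.5]
t = 1.4375 gives f = 0.3342, positive; keep [1.4375, 1.5]
t = 1.46875 gives f = -0.0141, negative; keep [1.4375, 1.46875]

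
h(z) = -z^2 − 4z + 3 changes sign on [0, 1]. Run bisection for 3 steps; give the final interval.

h(0.5) = 0.75 > 0, so the root lies in [0.5, 1]
h(0.75) = -0.5625 < 0, so the root lies in [0.5, 0.75]
h(0.625) = 0.109375 > 0, so the root lies in [0.625, 0.75]

[0.625, 0.75]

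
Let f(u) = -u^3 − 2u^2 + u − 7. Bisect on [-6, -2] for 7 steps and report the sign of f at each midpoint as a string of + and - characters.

m = -4, f(m) = 21 (+); new bracket [-4, -2]
m = -3, f(m) = -1 (−); new bracket [-4, -3]
m = -3.5, f(m) = 7.875 (+); new bracket [-3.5, -3]
m = -3.25, f(m) = 2.9531 (+); new bracket [-3.25, -3]
m = -3.125, f(m) = 0.8613 (+); new bracket [-3.125, -3]
m = -3.0625, f(m) = -0.0974 (−); new bracket [-3.125, -3.0625]
m = -3.09375, f(m) = 0.3748 (+); new bracket [-3.09375, -3.0625]

+-+++-+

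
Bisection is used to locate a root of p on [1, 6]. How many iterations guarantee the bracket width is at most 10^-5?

19

Width after n steps is 5/2^n. Need 2^n ≥ 5/10^-5 = 500000.
2^18 = 262144 < 500000 ≤ 2^19 = 524288, so n = 19.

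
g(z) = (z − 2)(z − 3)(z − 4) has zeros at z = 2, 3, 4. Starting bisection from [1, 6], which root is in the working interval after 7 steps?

m = 3.5, g(m) = -0.375 (−); new bracket [3.5, 6]
m = 4.75, g(m) = 3.609375 (+); new bracket [3.5, 4.75]
m = 4.125, g(m) = 0.298828 (+); new bracket [3.5, 4.125]
m = 3.8125, g(m) = -0.2761 (−); new bracket [3.8125, 4.125]
m = 3.96875, g(m) = -0.0596 (−); new bracket [3.96875, 4.125]
m = 4.046875, g(m) = 0.1004 (+); new bracket [3.96875, 4.046875]
m = 4.0078125, g(m) = 0.0158 (+); new bracket [3.96875, 4.0078125]

4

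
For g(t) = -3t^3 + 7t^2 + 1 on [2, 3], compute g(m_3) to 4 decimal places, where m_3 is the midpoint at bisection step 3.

midpoint 2.5: g = -2.125 < 0 → [2, 2.5]
midpoint 2.25: g = 2.265625 > 0 → [2.25, 2.5]
midpoint 2.375: g = 0.294922 > 0 → [2.375, 2.5]

0.2949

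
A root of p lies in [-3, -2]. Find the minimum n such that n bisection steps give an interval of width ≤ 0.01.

7

Width after n steps is 1/2^n. Need 2^n ≥ 1/0.01 = 100.
2^6 = 64 < 100 ≤ 2^7 = 128, so n = 7.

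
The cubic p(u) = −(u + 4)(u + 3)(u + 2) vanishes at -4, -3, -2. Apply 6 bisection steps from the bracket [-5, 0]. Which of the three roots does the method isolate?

-2

u = -2.5 gives p = 0.375, positive; keep [-2.5, 0]
u = -1.25 gives p = -3.609375, negative; keep [-2.5, -1.25]
u = -1.875 gives p = -0.298828, negative; keep [-2.5, -1.875]
u = -2.1875 gives p = 0.2761, positive; keep [-2.1875, -1.875]
u = -2.03125 gives p = 0.0596, positive; keep [-2.03125, -1.875]
u = -1.953125 gives p = -0.1004, negative; keep [-2.03125, -1.953125]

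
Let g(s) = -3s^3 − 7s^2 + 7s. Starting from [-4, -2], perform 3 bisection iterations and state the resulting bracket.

s = -3 gives g = -3, negative; keep [-4, -3]
s = -3.5 gives g = 18.375, positive; keep [-3.5, -3]
s = -3.25 gives g = 6.296875, positive; keep [-3.25, -3]

[-3.25, -3]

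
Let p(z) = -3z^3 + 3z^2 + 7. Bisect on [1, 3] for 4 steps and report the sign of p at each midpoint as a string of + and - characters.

z = 2 gives p = -5, negative; keep [1, 2]
z = 1.5 gives p = 3.625, positive; keep [1.5, 2]
z = 1.75 gives p = 0.109375, positive; keep [1.75, 2]
z = 1.875 gives p = -2.2285, negative; keep [1.75, 1.875]

-++-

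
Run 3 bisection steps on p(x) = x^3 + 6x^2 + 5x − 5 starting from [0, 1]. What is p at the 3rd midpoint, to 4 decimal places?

0.7129

p(0.5) = -0.875 < 0, so the root lies in [0.5, 1]
p(0.75) = 2.546875 > 0, so the root lies in [0.5, 0.75]
p(0.625) = 0.712891 > 0, so the root lies in [0.5, 0.625]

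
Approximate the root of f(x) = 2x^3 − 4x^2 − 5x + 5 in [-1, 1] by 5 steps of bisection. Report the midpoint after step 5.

0.6875

f(0) = 5 > 0, so the root lies in [0, 1]
f(0.5) = 1.75 > 0, so the root lies in [0.5, 1]
f(0.75) = -0.15625 < 0, so the root lies in [0.5, 0.75]
f(0.625) = 0.8008 > 0, so the root lies in [0.625, 0.75]
f(0.6875) = 0.3218 > 0, so the root lies in [0.6875, 0.75]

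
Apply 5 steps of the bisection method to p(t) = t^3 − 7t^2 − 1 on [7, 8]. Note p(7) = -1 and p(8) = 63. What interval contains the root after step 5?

[7, 7.03125]

t = 7.5 gives p = 27.125, positive; keep [7, 7.5]
t = 7.25 gives p = 12.140625, positive; keep [7, 7.25]
t = 7.125 gives p = 5.345703, positive; keep [7, 7.125]
t = 7.0625 gives p = 2.1174, positive; keep [7, 7.0625]
t = 7.03125 gives p = 0.545, positive; keep [7, 7.03125]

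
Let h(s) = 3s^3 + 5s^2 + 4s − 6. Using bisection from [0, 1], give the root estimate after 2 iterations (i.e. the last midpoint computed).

0.75

s = 0.5 gives h = -2.375, negative; keep [0.5, 1]
s = 0.75 gives h = 1.078125, positive; keep [0.5, 0.75]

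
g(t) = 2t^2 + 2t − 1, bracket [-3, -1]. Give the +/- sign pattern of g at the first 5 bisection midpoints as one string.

++-+-

g(-2) = 3 > 0, so the root lies in [-2, -1]
g(-1.5) = 0.5 > 0, so the root lies in [-1.5, -1]
g(-1.25) = -0.375 < 0, so the root lies in [-1.5, -1.25]
g(-1.375) = 0.0312 > 0, so the root lies in [-1.375, -1.25]
g(-1.3125) = -0.1797 < 0, so the root lies in [-1.375, -1.3125]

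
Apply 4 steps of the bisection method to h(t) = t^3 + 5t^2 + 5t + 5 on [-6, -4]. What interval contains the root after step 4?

[-4.125, -4]

midpoint -5: h = -20 < 0 → [-5, -4]
midpoint -4.5: h = -7.375 < 0 → [-4.5, -4]
midpoint -4.25: h = -2.703125 < 0 → [-4.25, -4]
midpoint -4.125: h = -0.7363 < 0 → [-4.125, -4]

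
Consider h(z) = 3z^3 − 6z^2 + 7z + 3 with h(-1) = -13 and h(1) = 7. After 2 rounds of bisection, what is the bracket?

z = 0 gives h = 3, positive; keep [-1, 0]
z = -0.5 gives h = -2.375, negative; keep [-0.5, 0]

[-0.5, 0]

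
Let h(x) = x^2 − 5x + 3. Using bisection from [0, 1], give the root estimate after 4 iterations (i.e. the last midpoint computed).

m = 0.5, h(m) = 0.75 (+); new bracket [0.5, 1]
m = 0.75, h(m) = -0.1875 (−); new bracket [0.5, 0.75]
m = 0.625, h(m) = 0.265625 (+); new bracket [0.625, 0.75]
m = 0.6875, h(m) = 0.0352 (+); new bracket [0.6875, 0.75]

0.6875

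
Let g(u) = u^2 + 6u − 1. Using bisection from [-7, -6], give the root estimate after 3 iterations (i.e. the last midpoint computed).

m = -6.5, g(m) = 2.25 (+); new bracket [-6.5, -6]
m = -6.25, g(m) = 0.5625 (+); new bracket [-6.25, -6]
m = -6.125, g(m) = -0.234375 (−); new bracket [-6.25, -6.125]

-6.125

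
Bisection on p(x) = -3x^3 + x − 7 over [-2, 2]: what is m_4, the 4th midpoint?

m = 0, p(m) = -7 (−); new bracket [-2, 0]
m = -1, p(m) = -5 (−); new bracket [-2, -1]
m = -1.5, p(m) = 1.625 (+); new bracket [-1.5, -1]
m = -1.25, p(m) = -2.3906 (−); new bracket [-1.5, -1.25]

-1.25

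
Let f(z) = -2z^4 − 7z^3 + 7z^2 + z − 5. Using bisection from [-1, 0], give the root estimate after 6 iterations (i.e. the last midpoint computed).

-0.734375

z = -0.5 gives f = -3, negative; keep [-1, -0.5]
z = -0.75 gives f = 0.507812, positive; keep [-0.75, -0.5]
z = -0.625 gives f = -1.486816, negative; keep [-0.75, -0.625]
z = -0.6875 gives f = -0.5511, negative; keep [-0.75, -0.6875]
z = -0.71875 gives f = -0.0371, negative; keep [-0.75, -0.71875]
z = -0.734375 gives f = 0.2314, positive; keep [-0.734375, -0.71875]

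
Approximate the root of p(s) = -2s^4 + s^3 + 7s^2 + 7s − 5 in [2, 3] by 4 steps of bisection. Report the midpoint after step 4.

2.4375

m = 2.5, p(m) = -6.25 (−); new bracket [2, 2.5]
m = 2.25, p(m) = 6.320312 (+); new bracket [2.25, 2.5]
m = 2.375, p(m) = 0.872559 (+); new bracket [2.375, 2.5]
m = 2.4375, p(m) = -2.4661 (−); new bracket [2.375, 2.4375]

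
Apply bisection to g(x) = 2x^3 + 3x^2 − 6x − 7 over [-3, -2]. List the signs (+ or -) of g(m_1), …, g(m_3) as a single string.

--+

m = -2.5, g(m) = -4.5 (−); new bracket [-2.5, -2]
m = -2.25, g(m) = -1.09375 (−); new bracket [-2.25, -2]
m = -2.125, g(m) = 0.105469 (+); new bracket [-2.25, -2.125]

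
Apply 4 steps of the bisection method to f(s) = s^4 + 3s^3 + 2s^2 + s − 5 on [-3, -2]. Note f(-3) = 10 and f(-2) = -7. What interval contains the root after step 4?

[-2.6875, -2.625]

f(-2.5) = -2.8125 < 0, so the root lies in [-3, -2.5]
f(-2.75) = 2.175781 > 0, so the root lies in [-2.75, -2.5]
f(-2.625) = -0.626709 < 0, so the root lies in [-2.75, -2.625]
f(-2.6875) = 0.6919 > 0, so the root lies in [-2.6875, -2.625]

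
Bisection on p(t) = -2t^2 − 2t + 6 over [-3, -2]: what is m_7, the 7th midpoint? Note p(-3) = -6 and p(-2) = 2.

midpoint -2.5: p = -1.5 < 0 → [-2.5, -2]
midpoint -2.25: p = 0.375 > 0 → [-2.5, -2.25]
midpoint -2.375: p = -0.53125 < 0 → [-2.375, -2.25]
midpoint -2.3125: p = -0.0703 < 0 → [-2.3125, -2.25]
midpoint -2.28125: p = 0.1543 > 0 → [-2.3125, -2.28125]
midpoint -2.296875: p = 0.0425 > 0 → [-2.3125, -2.296875]
midpoint -2.3046875: p = -0.0138 < 0 → [-2.3046875, -2.296875]

-2.3046875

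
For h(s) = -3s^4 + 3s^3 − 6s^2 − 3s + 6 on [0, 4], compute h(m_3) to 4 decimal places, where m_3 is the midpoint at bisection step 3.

3.1875

m = 2, h(m) = -48 (−); new bracket [0, 2]
m = 1, h(m) = -3 (−); new bracket [0, 1]
m = 0.5, h(m) = 3.1875 (+); new bracket [0.5, 1]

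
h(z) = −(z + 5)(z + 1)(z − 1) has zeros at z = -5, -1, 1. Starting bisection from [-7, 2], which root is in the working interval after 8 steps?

-5

h(-2.5) = -13.125 < 0, so the root lies in [-7, -2.5]
h(-4.75) = -5.390625 < 0, so the root lies in [-7, -4.75]
h(-5.875) = 29.326172 > 0, so the root lies in [-5.875, -4.75]
h(-5.3125) = 8.5071 > 0, so the root lies in [-5.3125, -4.75]
h(-5.03125) = 0.7598 > 0, so the root lies in [-5.03125, -4.75]
h(-4.890625) = -2.5067 < 0, so the root lies in [-5.03125, -4.890625]
h(-4.9609375) = -0.9223 < 0, so the root lies in [-5.03125, -4.9609375]
h(-4.99609375) = -0.0936 < 0, so the root lies in [-5.03125, -4.99609375]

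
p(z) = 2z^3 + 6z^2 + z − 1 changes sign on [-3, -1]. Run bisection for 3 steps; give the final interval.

[-3, -2.75]

z = -2 gives p = 5, positive; keep [-3, -2]
z = -2.5 gives p = 2.75, positive; keep [-3, -2.5]
z = -2.75 gives p = 0.03125, positive; keep [-3, -2.75]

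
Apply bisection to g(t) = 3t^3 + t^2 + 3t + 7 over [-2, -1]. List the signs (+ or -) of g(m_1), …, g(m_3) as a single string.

midpoint -1.5: g = -5.375 < 0 → [-1.5, -1]
midpoint -1.25: g = -1.046875 < 0 → [-1.25, -1]
midpoint -1.125: g = 0.619141 > 0 → [-1.25, -1.125]

--+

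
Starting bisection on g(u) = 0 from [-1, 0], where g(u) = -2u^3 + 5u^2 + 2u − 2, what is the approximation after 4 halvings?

-0.6875

g(-0.5) = -1.5 < 0, so the root lies in [-1, -0.5]
g(-0.75) = 0.15625 > 0, so the root lies in [-0.75, -0.5]
g(-0.625) = -0.808594 < 0, so the root lies in [-0.75, -0.625]
g(-0.6875) = -0.3618 < 0, so the root lies in [-0.75, -0.6875]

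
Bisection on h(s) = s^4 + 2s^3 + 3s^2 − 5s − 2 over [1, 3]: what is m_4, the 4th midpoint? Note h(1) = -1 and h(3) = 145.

midpoint 2: h = 32 > 0 → [1, 2]
midpoint 1.5: h = 9.0625 > 0 → [1, 1.5]
midpoint 1.25: h = 2.785156 > 0 → [1, 1.25]
midpoint 1.125: h = 0.6213 > 0 → [1, 1.125]

1.125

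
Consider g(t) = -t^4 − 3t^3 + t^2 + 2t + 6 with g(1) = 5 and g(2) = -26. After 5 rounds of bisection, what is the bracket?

m = 1.5, g(m) = -3.9375 (−); new bracket [1, 1.5]
m = 1.25, g(m) = 1.761719 (+); new bracket [1.25, 1.5]
m = 1.375, g(m) = -0.732666 (−); new bracket [1.25, 1.375]
m = 1.3125, g(m) = 0.5972 (+); new bracket [1.3125, 1.375]
m = 1.34375, g(m) = -0.0463 (−); new bracket [1.3125, 1.34375]

[1.3125, 1.34375]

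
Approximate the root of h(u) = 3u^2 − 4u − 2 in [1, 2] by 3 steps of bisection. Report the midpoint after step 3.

m = 1.5, h(m) = -1.25 (−); new bracket [1.5, 2]
m = 1.75, h(m) = 0.1875 (+); new bracket [1.5, 1.75]
m = 1.625, h(m) = -0.578125 (−); new bracket [1.625, 1.75]

1.625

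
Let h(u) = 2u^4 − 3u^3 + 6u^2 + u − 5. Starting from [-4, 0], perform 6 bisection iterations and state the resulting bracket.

h(-2) = 73 > 0, so the root lies in [-2, 0]
h(-1) = 5 > 0, so the root lies in [-1, 0]
h(-0.5) = -3.5 < 0, so the root lies in [-1, -0.5]
h(-0.75) = -0.4766 < 0, so the root lies in [-1, -0.75]
h(-0.875) = 1.9009 > 0, so the root lies in [-0.875, -0.75]
h(-0.8125) = 0.6292 > 0, so the root lies in [-0.8125, -0.75]

[-0.8125, -0.75]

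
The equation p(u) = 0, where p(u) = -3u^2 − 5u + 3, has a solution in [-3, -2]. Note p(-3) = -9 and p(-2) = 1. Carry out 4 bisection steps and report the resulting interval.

m = -2.5, p(m) = -3.25 (−); new bracket [-2.5, -2]
m = -2.25, p(m) = -0.9375 (−); new bracket [-2.25, -2]
m = -2.125, p(m) = 0.078125 (+); new bracket [-2.25, -2.125]
m = -2.1875, p(m) = -0.418 (−); new bracket [-2.1875, -2.125]

[-2.1875, -2.125]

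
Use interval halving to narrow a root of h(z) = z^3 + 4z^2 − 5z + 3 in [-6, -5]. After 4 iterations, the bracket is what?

midpoint -5.5: h = -14.875 < 0 → [-5.5, -5]
midpoint -5.25: h = -5.203125 < 0 → [-5.25, -5]
midpoint -5.125: h = -0.923828 < 0 → [-5.125, -5]
midpoint -5.0625: h = 1.0818 > 0 → [-5.125, -5.0625]

[-5.125, -5.0625]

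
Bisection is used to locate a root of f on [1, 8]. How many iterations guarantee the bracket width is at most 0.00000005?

28

Width after n steps is 7/2^n. Need 2^n ≥ 7/0.00000005 = 140000000.
2^27 = 134217728 < 140000000 ≤ 2^28 = 268435456, so n = 28.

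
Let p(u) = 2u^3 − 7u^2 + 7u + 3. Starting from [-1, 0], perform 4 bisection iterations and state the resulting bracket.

[-0.375, -0.3125]

m = -0.5, p(m) = -2.5 (−); new bracket [-0.5, 0]
m = -0.25, p(m) = 0.78125 (+); new bracket [-0.5, -0.25]
m = -0.375, p(m) = -0.714844 (−); new bracket [-0.375, -0.25]
m = -0.3125, p(m) = 0.0679 (+); new bracket [-0.375, -0.3125]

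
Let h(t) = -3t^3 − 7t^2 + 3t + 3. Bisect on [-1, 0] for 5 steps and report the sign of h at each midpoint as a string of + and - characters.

h(-0.5) = 0.125 > 0, so the root lies in [-1, -0.5]
h(-0.75) = -1.921875 < 0, so the root lies in [-0.75, -0.5]
h(-0.625) = -0.876953 < 0, so the root lies in [-0.625, -0.5]
h(-0.5625) = -0.3684 < 0, so the root lies in [-0.5625, -0.5]
h(-0.53125) = -0.1195 < 0, so the root lies in [-0.53125, -0.5]

+----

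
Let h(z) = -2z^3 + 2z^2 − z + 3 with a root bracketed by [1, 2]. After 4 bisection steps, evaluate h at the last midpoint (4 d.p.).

z = 1.5 gives h = -0.75, negative; keep [1, 1.5]
z = 1.25 gives h = 0.96875, positive; keep [1.25, 1.5]
z = 1.375 gives h = 0.207031, positive; keep [1.375, 1.5]
z = 1.4375 gives h = -0.2456, negative; keep [1.375, 1.4375]

-0.2456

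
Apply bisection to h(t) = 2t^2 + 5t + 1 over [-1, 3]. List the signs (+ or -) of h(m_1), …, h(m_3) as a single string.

++-

t = 1 gives h = 8, positive; keep [-1, 1]
t = 0 gives h = 1, positive; keep [-1, 0]
t = -0.5 gives h = -1, negative; keep [-0.5, 0]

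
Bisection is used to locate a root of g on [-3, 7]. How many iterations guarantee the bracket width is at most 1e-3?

14

Width after n steps is 10/2^n. Need 2^n ≥ 10/1e-3 = 10000.
2^13 = 8192 < 10000 ≤ 2^14 = 16384, so n = 14.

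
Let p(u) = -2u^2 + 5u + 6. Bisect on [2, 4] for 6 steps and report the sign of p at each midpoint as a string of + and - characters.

+-++--

u = 3 gives p = 3, positive; keep [3, 4]
u = 3.5 gives p = -1, negative; keep [3, 3.5]
u = 3.25 gives p = 1.125, positive; keep [3.25, 3.5]
u = 3.375 gives p = 0.0938, positive; keep [3.375, 3.5]
u = 3.4375 gives p = -0.4453, negative; keep [3.375, 3.4375]
u = 3.40625 gives p = -0.1738, negative; keep [3.375, 3.40625]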